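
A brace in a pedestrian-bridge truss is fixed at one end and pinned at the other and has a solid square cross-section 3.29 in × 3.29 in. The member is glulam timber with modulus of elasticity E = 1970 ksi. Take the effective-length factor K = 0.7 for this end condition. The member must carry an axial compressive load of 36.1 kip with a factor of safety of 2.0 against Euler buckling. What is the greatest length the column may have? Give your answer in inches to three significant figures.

I = a⁴/12 = 3.29⁴/12 = 9.763 in⁴
Required critical load P_cr = n·P = 2.0 × 36.1 = 72.20 kip = 7.220×10^4 lb
From P_cr = π²EI/(K·L)²:  L = (1/K)·√(π²EI/P_cr) = (1/0.7)·√(π²×1.97×10^6×9.763/7.220×10^4)
L = 73.3 in

L_max ≈ 73.3 in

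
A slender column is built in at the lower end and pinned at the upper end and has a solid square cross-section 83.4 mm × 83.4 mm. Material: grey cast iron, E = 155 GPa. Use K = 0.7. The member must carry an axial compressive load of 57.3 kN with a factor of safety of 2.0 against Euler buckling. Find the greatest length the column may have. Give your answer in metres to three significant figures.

I = a⁴/12 = 83.4⁴/12 = 4.032×10^6 mm⁴
I = 4.032×10^-6 m⁴
Required critical load P_cr = n·P = 2.0 × 57.3 = 114.6 kN = 1.146×10^5 N
From P_cr = π²EI/(K·L)²:  L = (1/K)·√(π²EI/P_cr) = (1/0.7)·√(π²×1.55×10^11×4.032×10^-6/1.146×10^5)
L = 10.5 m

L_max ≈ 10.5 m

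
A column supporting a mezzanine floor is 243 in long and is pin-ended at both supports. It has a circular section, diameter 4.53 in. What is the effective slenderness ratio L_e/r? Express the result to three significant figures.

λ ≈ 215

I = πd⁴/64 = π×4.53⁴/64 = 20.67 in⁴
A = 16.12 in²;  r_min = √(I/A) = √(20.67/16.12) = 1.132 in
L_e = K·L = 1 × 243 = 243.0 in
λ = L_e / r_min = 243.00 / 1.132 = 215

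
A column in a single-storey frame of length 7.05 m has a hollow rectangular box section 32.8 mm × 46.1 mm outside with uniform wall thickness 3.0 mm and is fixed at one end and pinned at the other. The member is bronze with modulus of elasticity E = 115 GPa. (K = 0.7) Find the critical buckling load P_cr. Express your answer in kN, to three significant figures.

Inner dimensions: h_i = 46.1 − 2×3.0 = 40.10 mm, b_i = 32.8 − 2×3.0 = 26.80 mm
Weak-axis I_min = (h_o·b_o³ − h_i·b_i³)/12 with b_o = 32.8, b_i = 26.80 mm (shorter outer/inner sides).
I_min = (46.1×32.8³ − 40.10×26.80³)/12 = 7.124×10^4 mm⁴
I = 7.124×10^4 mm⁴ = 7.124×10^-8 m⁴
Effective length L_e = K·L = 0.7 × 7.05 = 4.935 m
P_cr = π²EI / L_e² = π² × 115×10⁹ × 7.124×10^-8 / 4.935² = 3.320×10^3 N

P_cr ≈ 3.32 kN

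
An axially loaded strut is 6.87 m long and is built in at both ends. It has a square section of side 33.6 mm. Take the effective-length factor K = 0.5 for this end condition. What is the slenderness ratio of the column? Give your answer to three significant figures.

I = a⁴/12 = 33.6⁴/12 = 1.062×10^5 mm⁴
A = 1.129×10^3 mm²;  r_min = √(I/A) = √(1.062×10^5/1.129×10^3) = 9.699 mm
L_e = K·L = 0.5 × 6.87 m = 3.435 m = 3435.0 mm
λ = L_e / r_min = 3435.0 / 9.699 = 354

λ ≈ 354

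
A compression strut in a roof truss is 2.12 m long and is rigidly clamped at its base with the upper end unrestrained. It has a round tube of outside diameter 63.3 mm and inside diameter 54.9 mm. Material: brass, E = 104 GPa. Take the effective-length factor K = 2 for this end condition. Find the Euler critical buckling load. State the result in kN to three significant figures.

d_o = 63.3 mm, d_i = 54.9 mm
I = π(d_o⁴ − d_i⁴)/64 = π(63.3⁴ − 54.90⁴)/64 = 3.422×10^5 mm⁴
I = 3.422×10^5 mm⁴ = 3.422×10^-7 m⁴
Effective length L_e = K·L = 2 × 2.12 = 4.240 m
P_cr = π²EI / L_e² = π² × 104×10⁹ × 3.422×10^-7 / 4.240² = 1.954×10^4 N

P_cr ≈ 19.5 kN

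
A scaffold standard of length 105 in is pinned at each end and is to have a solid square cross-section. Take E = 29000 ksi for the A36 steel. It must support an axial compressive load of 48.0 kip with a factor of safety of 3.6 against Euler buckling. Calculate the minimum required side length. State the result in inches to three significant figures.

a ≈ 2.99 in

Required P_cr = n·P = 3.6 × 48.0 = 172.8 kip
L_e = K·L = 1 × 105 = 105.0 in
Required I = P_cr·L_e²/(π²E) = 1.728×10^5 × 105.0² / (π² × 2.90×10^7) = 6.656 in⁴
Solid square: I = a⁴/12  ⇒  a = (12I)^(1/4) = (12×6.656)^(1/4) = 2.99 in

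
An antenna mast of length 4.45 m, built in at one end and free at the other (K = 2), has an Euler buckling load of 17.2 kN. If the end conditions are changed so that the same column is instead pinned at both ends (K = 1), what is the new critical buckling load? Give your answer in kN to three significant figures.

P_cr ∝ 1/K², so P_cr,new = P_cr,old × (K_old/K_new)² = 17.2 × (2/1)²
= 17.2 × 4.000 = 68.8 kN

P_cr ≈ 68.8 kN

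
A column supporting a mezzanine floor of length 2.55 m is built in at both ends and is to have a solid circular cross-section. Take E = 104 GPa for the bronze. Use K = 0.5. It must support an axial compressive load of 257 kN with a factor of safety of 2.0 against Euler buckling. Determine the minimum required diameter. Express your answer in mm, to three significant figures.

d ≈ 63.8 mm

Required P_cr = n·P = 2.0 × 257 = 514.0 kN
L_e = K·L = 0.5 × 2.55 = 1.275 m
Required I = P_cr·L_e²/(π²E) = 5.140×10^5 × 1.275² / (π² × 1.04×10^11) = 8.140×10^-7 m⁴
I_req = 8.140×10^5 mm⁴
Solid circle: I = πd⁴/64  ⇒  d = (64I/π)^(1/4) = (64×8.140×10^5/π)^(1/4) = 63.8 mm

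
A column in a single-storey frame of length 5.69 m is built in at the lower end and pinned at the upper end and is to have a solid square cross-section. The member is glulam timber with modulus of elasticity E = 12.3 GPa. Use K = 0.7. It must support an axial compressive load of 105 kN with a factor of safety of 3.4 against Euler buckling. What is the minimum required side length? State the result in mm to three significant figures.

Required P_cr = n·P = 3.4 × 105 = 357.0 kN
L_e = K·L = 0.7 × 5.69 = 3.983 m
Required I = P_cr·L_e²/(π²E) = 3.570×10^5 × 3.983² / (π² × 1.23×10^10) = 4.665×10^-5 m⁴
I_req = 4.665×10^7 mm⁴
Solid square: I = a⁴/12  ⇒  a = (12I)^(1/4) = (12×4.665×10^7)^(1/4) = 154 mm

a ≈ 154 mm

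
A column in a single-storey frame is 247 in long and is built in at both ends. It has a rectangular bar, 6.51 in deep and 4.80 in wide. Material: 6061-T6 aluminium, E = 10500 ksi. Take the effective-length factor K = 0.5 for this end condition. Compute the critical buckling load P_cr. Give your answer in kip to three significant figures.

P_cr ≈ 408 kip

Buckling occurs about the weak axis: I_min = h·b³/12 with b = 4.80 in (the shorter side).
I_min = 6.51×4.80³/12 = 60.00 in⁴
Effective length L_e = K·L = 0.5 × 247 = 123.5 in
P_cr = π²EI / L_e² = π² × 10500×10³ × 60.00 / 123.5² = 4.076×10^5 lb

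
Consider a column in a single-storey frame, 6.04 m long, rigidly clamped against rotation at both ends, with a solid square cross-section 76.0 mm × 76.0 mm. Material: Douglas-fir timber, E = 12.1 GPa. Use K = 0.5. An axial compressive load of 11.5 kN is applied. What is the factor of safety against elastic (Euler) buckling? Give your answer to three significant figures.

I = a⁴/12 = 76.0⁴/12 = 2.780×10^6 mm⁴
I = 2.780×10^6 mm⁴ = 2.780×10^-6 m⁴
Effective length L_e = K·L = 0.5 × 6.04 = 3.020 m
P_cr = π²EI / L_e² = π² × 12.1×10⁹ × 2.780×10^-6 / 3.020² = 3.640×10^4 N
Factor of safety n = P_cr / P = 36.404 / 11.5 = 3.17

n ≈ 3.17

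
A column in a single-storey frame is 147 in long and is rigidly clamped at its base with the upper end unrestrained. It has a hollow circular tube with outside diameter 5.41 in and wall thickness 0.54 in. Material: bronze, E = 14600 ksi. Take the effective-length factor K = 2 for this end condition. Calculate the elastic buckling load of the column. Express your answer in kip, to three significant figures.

Inner diameter d_i = 5.41 − 2×0.54 = 4.330 in
I = π(d_o⁴ − d_i⁴)/64 = π(5.41⁴ − 4.330⁴)/64 = 24.79 in⁴
Effective length L_e = K·L = 2 × 147 = 294.0 in
P_cr = π²EI / L_e² = π² × 14600×10³ × 24.79 / 294.0² = 4.133×10^4 lb

P_cr ≈ 41.3 kip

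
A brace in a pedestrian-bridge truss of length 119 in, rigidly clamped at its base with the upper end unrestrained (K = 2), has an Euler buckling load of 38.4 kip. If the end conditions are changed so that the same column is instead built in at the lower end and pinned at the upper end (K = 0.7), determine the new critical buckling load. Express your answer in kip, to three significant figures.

P_cr ∝ 1/K², so P_cr,new = P_cr,old × (K_old/K_new)² = 38.4 × (2/0.7)²
= 38.4 × 8.163 = 313 kip

P_cr ≈ 313 kip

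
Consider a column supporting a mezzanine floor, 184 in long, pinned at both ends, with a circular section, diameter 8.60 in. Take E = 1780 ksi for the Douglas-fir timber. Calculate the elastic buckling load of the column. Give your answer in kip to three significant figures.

I = πd⁴/64 = π×8.60⁴/64 = 268.5 in⁴
Effective length L_e = K·L = 1 × 184 = 184.0 in
P_cr = π²EI / L_e² = π² × 1780×10³ × 268.5 / 184.0² = 1.393×10^5 lb

P_cr ≈ 139 kip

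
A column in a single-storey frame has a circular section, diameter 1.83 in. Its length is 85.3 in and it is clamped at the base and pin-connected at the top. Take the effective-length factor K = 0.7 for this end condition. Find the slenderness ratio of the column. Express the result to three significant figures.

I = πd⁴/64 = π×1.83⁴/64 = 0.5505 in⁴
A = 2.630 in²;  r_min = √(I/A) = √(0.5505/2.630) = 0.4575 in
L_e = K·L = 0.7 × 85.3 = 59.71 in
λ = L_e / r_min = 59.710 / 0.4575 = 131

λ ≈ 131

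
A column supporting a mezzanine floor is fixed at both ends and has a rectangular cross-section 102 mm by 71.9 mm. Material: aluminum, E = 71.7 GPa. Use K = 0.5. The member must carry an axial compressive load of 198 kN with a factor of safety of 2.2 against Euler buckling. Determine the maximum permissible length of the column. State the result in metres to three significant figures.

L_max ≈ 4.53 m

Buckling occurs about the weak axis: I_min = h·b³/12 with b = 71.9 mm (the shorter side).
I_min = 102×71.9³/12 = 3.159×10^6 mm⁴
I = 3.159×10^-6 m⁴
Required critical load P_cr = n·P = 2.2 × 198 = 435.6 kN = 4.356×10^5 N
From P_cr = π²EI/(K·L)²:  L = (1/K)·√(π²EI/P_cr) = (1/0.5)·√(π²×7.17×10^10×3.159×10^-6/4.356×10^5)
L = 4.53 m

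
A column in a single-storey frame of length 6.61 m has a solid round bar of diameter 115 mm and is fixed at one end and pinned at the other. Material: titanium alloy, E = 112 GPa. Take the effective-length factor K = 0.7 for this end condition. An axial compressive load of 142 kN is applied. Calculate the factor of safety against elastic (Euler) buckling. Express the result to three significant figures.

I = πd⁴/64 = π×115⁴/64 = 8.585×10^6 mm⁴
I = 8.585×10^6 mm⁴ = 8.585×10^-6 m⁴
Effective length L_e = K·L = 0.7 × 6.61 = 4.627 m
P_cr = π²EI / L_e² = π² × 112×10⁹ × 8.585×10^-6 / 4.627² = 4.433×10^5 N
Factor of safety n = P_cr / P = 443.28 / 142 = 3.12

n ≈ 3.12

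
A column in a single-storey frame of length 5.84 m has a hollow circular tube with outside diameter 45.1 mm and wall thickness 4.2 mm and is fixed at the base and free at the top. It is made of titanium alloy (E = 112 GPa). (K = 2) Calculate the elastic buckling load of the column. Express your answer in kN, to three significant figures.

Inner diameter d_i = 45.1 − 2×4.2 = 36.70 mm
I = π(d_o⁴ − d_i⁴)/64 = π(45.1⁴ − 36.70⁴)/64 = 1.140×10^5 mm⁴
I = 1.140×10^5 mm⁴ = 1.140×10^-7 m⁴
Effective length L_e = K·L = 2 × 5.84 = 11.68 m
P_cr = π²EI / L_e² = π² × 112×10⁹ × 1.140×10^-7 / 11.68² = 924.0 N

P_cr ≈ 0.924 kN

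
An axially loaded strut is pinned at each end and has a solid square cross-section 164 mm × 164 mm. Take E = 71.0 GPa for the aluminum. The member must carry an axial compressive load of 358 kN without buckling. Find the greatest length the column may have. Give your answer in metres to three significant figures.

L_max ≈ 10.9 m

I = a⁴/12 = 164⁴/12 = 6.028×10^7 mm⁴
I = 6.028×10^-5 m⁴
At the buckling limit P_cr = P = 3.580×10^5 N
From P_cr = π²EI/(K·L)²:  L = (1/K)·√(π²EI/P_cr) = (1/1)·√(π²×7.10×10^10×6.028×10^-5/3.580×10^5)
L = 10.9 m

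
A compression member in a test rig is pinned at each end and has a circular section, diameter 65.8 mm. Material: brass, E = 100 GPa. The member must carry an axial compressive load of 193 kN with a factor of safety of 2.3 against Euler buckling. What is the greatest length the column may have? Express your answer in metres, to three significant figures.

L_max ≈ 1.43 m

I = πd⁴/64 = π×65.8⁴/64 = 9.202×10^5 mm⁴
I = 9.202×10^-7 m⁴
Required critical load P_cr = n·P = 2.3 × 193 = 443.9 kN = 4.439×10^5 N
From P_cr = π²EI/(K·L)²:  L = (1/K)·√(π²EI/P_cr) = (1/1)·√(π²×1.00×10^11×9.202×10^-7/4.439×10^5)
L = 1.43 m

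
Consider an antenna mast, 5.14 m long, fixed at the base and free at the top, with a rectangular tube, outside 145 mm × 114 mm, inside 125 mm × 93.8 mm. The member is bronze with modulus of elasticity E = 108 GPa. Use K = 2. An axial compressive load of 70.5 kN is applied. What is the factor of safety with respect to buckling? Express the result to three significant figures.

n ≈ 1.33

Weak-axis I_min = (h_o·b_o³ − h_i·b_i³)/12 with b_o = 114, b_i = 93.80 mm (shorter outer/inner sides).
I_min = (145×114³ − 125.0×93.80³)/12 = 9.305×10^6 mm⁴
I = 9.305×10^6 mm⁴ = 9.305×10^-6 m⁴
Effective length L_e = K·L = 2 × 5.14 = 10.28 m
P_cr = π²EI / L_e² = π² × 108×10⁹ × 9.305×10^-6 / 10.28² = 9.386×10^4 N
Factor of safety n = P_cr / P = 93.856 / 70.5 = 1.33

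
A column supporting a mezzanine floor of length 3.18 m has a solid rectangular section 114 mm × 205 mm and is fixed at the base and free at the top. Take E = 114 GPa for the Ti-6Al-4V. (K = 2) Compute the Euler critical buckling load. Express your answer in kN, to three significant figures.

P_cr ≈ 704 kN

Buckling occurs about the weak axis: I_min = h·b³/12 with b = 114 mm (the shorter side).
I_min = 205×114³/12 = 2.531×10^7 mm⁴
I = 2.531×10^7 mm⁴ = 2.531×10^-5 m⁴
Effective length L_e = K·L = 2 × 3.18 = 6.360 m
P_cr = π²EI / L_e² = π² × 114×10⁹ × 2.531×10^-5 / 6.360² = 7.040×10^5 N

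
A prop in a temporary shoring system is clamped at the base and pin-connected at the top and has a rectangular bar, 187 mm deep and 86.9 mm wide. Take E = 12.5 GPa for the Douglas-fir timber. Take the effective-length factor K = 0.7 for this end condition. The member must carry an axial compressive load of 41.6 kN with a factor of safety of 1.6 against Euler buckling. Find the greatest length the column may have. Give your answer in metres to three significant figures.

L_max ≈ 6.22 m

Buckling occurs about the weak axis: I_min = h·b³/12 with b = 86.9 mm (the shorter side).
I_min = 187×86.9³/12 = 1.023×10^7 mm⁴
I = 1.023×10^-5 m⁴
Required critical load P_cr = n·P = 1.6 × 41.6 = 66.56 kN = 6.656×10^4 N
From P_cr = π²EI/(K·L)²:  L = (1/K)·√(π²EI/P_cr) = (1/0.7)·√(π²×1.25×10^10×1.023×10^-5/6.656×10^4)
L = 6.22 m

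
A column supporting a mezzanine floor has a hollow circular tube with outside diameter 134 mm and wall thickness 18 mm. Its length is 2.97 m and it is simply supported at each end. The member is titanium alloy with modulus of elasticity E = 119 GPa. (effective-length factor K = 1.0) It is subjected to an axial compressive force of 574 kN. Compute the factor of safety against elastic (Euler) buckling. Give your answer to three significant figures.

Inner diameter d_i = 134 − 2×18 = 98.00 mm
I = π(d_o⁴ − d_i⁴)/64 = π(134⁴ − 98.00⁴)/64 = 1.130×10^7 mm⁴
I = 1.130×10^7 mm⁴ = 1.130×10^-5 m⁴
Effective length L_e = K·L = 1 × 2.97 = 2.970 m
P_cr = π²EI / L_e² = π² × 119×10⁹ × 1.130×10^-5 / 2.970² = 1.504×10^6 N
Factor of safety n = P_cr / P = 1504.4 / 574 = 2.62

n ≈ 2.62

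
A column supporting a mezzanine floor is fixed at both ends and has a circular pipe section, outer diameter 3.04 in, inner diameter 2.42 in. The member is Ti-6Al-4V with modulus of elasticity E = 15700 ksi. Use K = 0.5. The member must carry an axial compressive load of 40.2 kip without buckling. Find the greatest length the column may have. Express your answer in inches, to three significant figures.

d_o = 3.04 in, d_i = 2.42 in
I = π(d_o⁴ − d_i⁴)/64 = π(3.04⁴ − 2.420⁴)/64 = 2.509 in⁴
At the buckling limit P_cr = P = 4.020×10^4 lb
From P_cr = π²EI/(K·L)²:  L = (1/K)·√(π²EI/P_cr) = (1/0.5)·√(π²×1.57×10^7×2.509/4.020×10^4)
L = 197 in

L_max ≈ 197 in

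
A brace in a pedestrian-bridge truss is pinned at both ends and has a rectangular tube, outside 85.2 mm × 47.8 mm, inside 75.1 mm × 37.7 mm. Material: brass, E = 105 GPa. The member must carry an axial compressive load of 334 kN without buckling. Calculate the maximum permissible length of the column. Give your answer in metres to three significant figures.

Weak-axis I_min = (h_o·b_o³ − h_i·b_i³)/12 with b_o = 47.8, b_i = 37.70 mm (shorter outer/inner sides).
I_min = (85.2×47.8³ − 75.10×37.70³)/12 = 4.401×10^5 mm⁴
I = 4.401×10^-7 m⁴
At the buckling limit P_cr = P = 3.340×10^5 N
From P_cr = π²EI/(K·L)²:  L = (1/K)·√(π²EI/P_cr) = (1/1)·√(π²×1.05×10^11×4.401×10^-7/3.340×10^5)
L = 1.17 m

L_max ≈ 1.17 m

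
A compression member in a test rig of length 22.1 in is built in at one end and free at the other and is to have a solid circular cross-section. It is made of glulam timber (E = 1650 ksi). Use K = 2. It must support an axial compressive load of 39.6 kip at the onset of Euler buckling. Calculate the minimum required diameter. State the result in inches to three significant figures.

d ≈ 3.14 in

L_e = K·L = 2 × 22.1 = 44.20 in
Required I = P_cr·L_e²/(π²E) = 3.960×10^4 × 44.20² / (π² × 1.65×10^6) = 4.751 in⁴
Solid circle: I = πd⁴/64  ⇒  d = (64I/π)^(1/4) = (64×4.751/π)^(1/4) = 3.14 in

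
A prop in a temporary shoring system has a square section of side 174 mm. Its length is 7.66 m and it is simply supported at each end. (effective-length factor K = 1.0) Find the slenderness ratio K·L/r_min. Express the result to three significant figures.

λ ≈ 153

For a square r = a/√12 = 174/√12 = 50.23 mm
L_e = K·L = 1 × 7.66 m = 7.660 m = 7660.0 mm
λ = L_e / r_min = 7660.0 / 50.23 = 153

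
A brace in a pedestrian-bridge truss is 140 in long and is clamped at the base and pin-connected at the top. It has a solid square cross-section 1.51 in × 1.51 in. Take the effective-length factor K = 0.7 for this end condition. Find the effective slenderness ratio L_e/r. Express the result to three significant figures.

For a square r = a/√12 = 1.51/√12 = 0.4359 in
L_e = K·L = 0.7 × 140 = 98.00 in
λ = L_e / r_min = 98.000 / 0.4359 = 225

λ ≈ 225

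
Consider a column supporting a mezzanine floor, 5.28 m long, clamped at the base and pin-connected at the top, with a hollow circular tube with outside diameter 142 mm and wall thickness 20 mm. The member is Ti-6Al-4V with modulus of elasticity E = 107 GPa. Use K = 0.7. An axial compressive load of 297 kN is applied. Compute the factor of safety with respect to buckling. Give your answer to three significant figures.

n ≈ 3.81

Inner diameter d_i = 142 − 2×20 = 102.0 mm
I = π(d_o⁴ − d_i⁴)/64 = π(142⁴ − 102.0⁴)/64 = 1.464×10^7 mm⁴
I = 1.464×10^7 mm⁴ = 1.464×10^-5 m⁴
Effective length L_e = K·L = 0.7 × 5.28 = 3.696 m
P_cr = π²EI / L_e² = π² × 107×10⁹ × 1.464×10^-5 / 3.696² = 1.132×10^6 N
Factor of safety n = P_cr / P = 1132.2 / 297 = 3.81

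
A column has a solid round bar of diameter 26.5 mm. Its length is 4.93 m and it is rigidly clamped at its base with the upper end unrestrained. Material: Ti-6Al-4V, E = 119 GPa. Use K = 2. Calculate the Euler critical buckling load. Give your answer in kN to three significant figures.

I = πd⁴/64 = π×26.5⁴/64 = 2.421×10^4 mm⁴
I = 2.421×10^4 mm⁴ = 2.421×10^-8 m⁴
Effective length L_e = K·L = 2 × 4.93 = 9.860 m
P_cr = π²EI / L_e² = π² × 119×10⁹ × 2.421×10^-8 / 9.860² = 292.4 N

P_cr ≈ 0.292 kN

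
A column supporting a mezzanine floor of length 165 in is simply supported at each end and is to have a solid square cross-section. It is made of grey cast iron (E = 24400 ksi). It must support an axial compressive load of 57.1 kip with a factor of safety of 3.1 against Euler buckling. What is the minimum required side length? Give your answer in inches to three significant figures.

a ≈ 3.94 in

Required P_cr = n·P = 3.1 × 57.1 = 177.0 kip
L_e = K·L = 1 × 165 = 165.0 in
Required I = P_cr·L_e²/(π²E) = 1.770×10^5 × 165.0² / (π² × 2.44×10^7) = 20.01 in⁴
Solid square: I = a⁴/12  ⇒  a = (12I)^(1/4) = (12×20.01)^(1/4) = 3.94 in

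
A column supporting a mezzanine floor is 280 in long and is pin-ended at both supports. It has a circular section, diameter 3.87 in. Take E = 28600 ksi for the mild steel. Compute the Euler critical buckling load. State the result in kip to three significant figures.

P_cr ≈ 39.6 kip

I = πd⁴/64 = π×3.87⁴/64 = 11.01 in⁴
Effective length L_e = K·L = 1 × 280 = 280.0 in
P_cr = π²EI / L_e² = π² × 28600×10³ × 11.01 / 280.0² = 3.964×10^4 lb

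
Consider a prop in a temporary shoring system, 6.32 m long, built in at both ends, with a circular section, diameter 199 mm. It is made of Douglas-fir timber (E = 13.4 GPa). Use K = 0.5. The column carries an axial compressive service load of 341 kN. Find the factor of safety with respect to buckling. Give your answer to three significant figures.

n ≈ 2.99

I = πd⁴/64 = π×199⁴/64 = 7.698×10^7 mm⁴
I = 7.698×10^7 mm⁴ = 7.698×10^-5 m⁴
Effective length L_e = K·L = 0.5 × 6.32 = 3.160 m
P_cr = π²EI / L_e² = π² × 13.4×10⁹ × 7.698×10^-5 / 3.160² = 1.020×10^6 N
Factor of safety n = P_cr / P = 1019.6 / 341 = 2.99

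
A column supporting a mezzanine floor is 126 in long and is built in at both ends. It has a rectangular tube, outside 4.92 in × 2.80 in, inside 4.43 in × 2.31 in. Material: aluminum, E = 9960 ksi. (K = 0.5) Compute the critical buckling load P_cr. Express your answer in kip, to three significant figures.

Weak-axis I_min = (h_o·b_o³ − h_i·b_i³)/12 with b_o = 2.80, b_i = 2.310 in (shorter outer/inner sides).
I_min = (4.92×2.80³ − 4.430×2.310³)/12 = 4.450 in⁴
Effective length L_e = K·L = 0.5 × 126 = 63.00 in
P_cr = π²EI / L_e² = π² × 9960×10³ × 4.450 / 63.00² = 1.102×10^5 lb

P_cr ≈ 110 kip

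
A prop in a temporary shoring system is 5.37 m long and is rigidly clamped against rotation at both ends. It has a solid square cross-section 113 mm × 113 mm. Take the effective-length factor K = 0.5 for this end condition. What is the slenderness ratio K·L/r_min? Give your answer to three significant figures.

For a square r = a/√12 = 113/√12 = 32.62 mm
L_e = K·L = 0.5 × 5.37 m = 2.685 m = 2685.0 mm
λ = L_e / r_min = 2685.0 / 32.62 = 82.3

λ ≈ 82.3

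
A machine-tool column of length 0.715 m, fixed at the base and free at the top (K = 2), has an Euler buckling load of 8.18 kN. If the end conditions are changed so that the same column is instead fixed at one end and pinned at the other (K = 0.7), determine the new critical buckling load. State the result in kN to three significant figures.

P_cr ≈ 66.8 kN

P_cr ∝ 1/K², so P_cr,new = P_cr,old × (K_old/K_new)² = 8.18 × (2/0.7)²
= 8.18 × 8.163 = 66.8 kN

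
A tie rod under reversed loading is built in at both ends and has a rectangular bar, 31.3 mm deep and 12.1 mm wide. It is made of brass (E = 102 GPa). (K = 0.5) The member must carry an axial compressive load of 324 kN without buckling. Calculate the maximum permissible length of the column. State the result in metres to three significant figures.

L_max ≈ 0.240 m

Buckling occurs about the weak axis: I_min = h·b³/12 with b = 12.1 mm (the shorter side).
I_min = 31.3×12.1³/12 = 4.621×10^3 mm⁴
I = 4.621×10^-9 m⁴
At the buckling limit P_cr = P = 3.240×10^5 N
From P_cr = π²EI/(K·L)²:  L = (1/K)·√(π²EI/P_cr) = (1/0.5)·√(π²×1.02×10^11×4.621×10^-9/3.240×10^5)
L = 0.240 m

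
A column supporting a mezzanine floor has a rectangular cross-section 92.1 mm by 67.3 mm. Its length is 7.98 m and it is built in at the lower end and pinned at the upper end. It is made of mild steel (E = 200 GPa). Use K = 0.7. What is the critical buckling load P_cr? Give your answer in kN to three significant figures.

P_cr ≈ 148 kN

Buckling occurs about the weak axis: I_min = h·b³/12 with b = 67.3 mm (the shorter side).
I_min = 92.1×67.3³/12 = 2.340×10^6 mm⁴
I = 2.340×10^6 mm⁴ = 2.340×10^-6 m⁴
Effective length L_e = K·L = 0.7 × 7.98 = 5.586 m
P_cr = π²EI / L_e² = π² × 200×10⁹ × 2.340×10^-6 / 5.586² = 1.480×10^5 N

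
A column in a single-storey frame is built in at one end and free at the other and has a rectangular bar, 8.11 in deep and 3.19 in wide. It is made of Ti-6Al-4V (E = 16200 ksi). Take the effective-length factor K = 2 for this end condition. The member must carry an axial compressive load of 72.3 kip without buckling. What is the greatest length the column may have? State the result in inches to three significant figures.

Buckling occurs about the weak axis: I_min = h·b³/12 with b = 3.19 in (the shorter side).
I_min = 8.11×3.19³/12 = 21.94 in⁴
At the buckling limit P_cr = P = 7.230×10^4 lb
From P_cr = π²EI/(K·L)²:  L = (1/K)·√(π²EI/P_cr) = (1/2)·√(π²×1.62×10^7×21.94/7.230×10^4)
L = 110 in

L_max ≈ 110 in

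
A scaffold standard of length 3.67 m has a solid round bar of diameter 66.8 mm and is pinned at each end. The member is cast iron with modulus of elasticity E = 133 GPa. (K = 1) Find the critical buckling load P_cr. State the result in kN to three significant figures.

P_cr ≈ 95.3 kN

I = πd⁴/64 = π×66.8⁴/64 = 9.774×10^5 mm⁴
I = 9.774×10^5 mm⁴ = 9.774×10^-7 m⁴
Effective length L_e = K·L = 1 × 3.67 = 3.670 m
P_cr = π²EI / L_e² = π² × 133×10⁹ × 9.774×10^-7 / 3.670² = 9.526×10^4 N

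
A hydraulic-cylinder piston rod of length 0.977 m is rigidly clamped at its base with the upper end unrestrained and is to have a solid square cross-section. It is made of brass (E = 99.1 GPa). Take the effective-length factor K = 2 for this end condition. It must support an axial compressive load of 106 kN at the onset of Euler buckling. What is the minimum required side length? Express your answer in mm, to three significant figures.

L_e = K·L = 2 × 0.977 = 1.954 m
Required I = P_cr·L_e²/(π²E) = 1.060×10^5 × 1.954² / (π² × 9.91×10^10) = 4.138×10^-7 m⁴
I_req = 4.138×10^5 mm⁴
Solid square: I = a⁴/12  ⇒  a = (12I)^(1/4) = (12×4.138×10^5)^(1/4) = 47.2 mm

a ≈ 47.2 mm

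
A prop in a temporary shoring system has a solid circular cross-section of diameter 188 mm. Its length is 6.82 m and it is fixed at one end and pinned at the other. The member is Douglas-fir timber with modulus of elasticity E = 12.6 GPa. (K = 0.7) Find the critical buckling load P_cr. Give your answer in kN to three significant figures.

P_cr ≈ 335 kN

I = πd⁴/64 = π×188⁴/64 = 6.132×10^7 mm⁴
I = 6.132×10^7 mm⁴ = 6.132×10^-5 m⁴
Effective length L_e = K·L = 0.7 × 6.82 = 4.774 m
P_cr = π²EI / L_e² = π² × 12.6×10⁹ × 6.132×10^-5 / 4.774² = 3.346×10^5 N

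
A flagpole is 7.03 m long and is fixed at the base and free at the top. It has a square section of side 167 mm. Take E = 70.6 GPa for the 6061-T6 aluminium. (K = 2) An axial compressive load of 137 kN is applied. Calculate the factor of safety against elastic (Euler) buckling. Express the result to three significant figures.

n ≈ 1.67

I = a⁴/12 = 167⁴/12 = 6.482×10^7 mm⁴
I = 6.482×10^7 mm⁴ = 6.482×10^-5 m⁴
Effective length L_e = K·L = 2 × 7.03 = 14.06 m
P_cr = π²EI / L_e² = π² × 70.6×10⁹ × 6.482×10^-5 / 14.06² = 2.285×10^5 N
Factor of safety n = P_cr / P = 228.46 / 137 = 1.67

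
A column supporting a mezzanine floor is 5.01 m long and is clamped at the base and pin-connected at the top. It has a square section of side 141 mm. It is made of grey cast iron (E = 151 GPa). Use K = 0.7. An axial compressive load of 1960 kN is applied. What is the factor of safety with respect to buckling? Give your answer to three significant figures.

I = a⁴/12 = 141⁴/12 = 3.294×10^7 mm⁴
I = 3.294×10^7 mm⁴ = 3.294×10^-5 m⁴
Effective length L_e = K·L = 0.7 × 5.01 = 3.507 m
P_cr = π²EI / L_e² = π² × 151×10⁹ × 3.294×10^-5 / 3.507² = 3.991×10^6 N
Factor of safety n = P_cr / P = 3991.2 / 1960 = 2.04

n ≈ 2.04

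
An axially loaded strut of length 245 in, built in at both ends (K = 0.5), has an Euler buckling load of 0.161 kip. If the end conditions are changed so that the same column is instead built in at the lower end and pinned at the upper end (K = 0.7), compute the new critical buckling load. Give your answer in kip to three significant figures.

P_cr ∝ 1/K², so P_cr,new = P_cr,old × (K_old/K_new)² = 0.161 × (0.5/0.7)²
= 0.161 × 0.5102 = 0.0821 kip

P_cr ≈ 0.0821 kip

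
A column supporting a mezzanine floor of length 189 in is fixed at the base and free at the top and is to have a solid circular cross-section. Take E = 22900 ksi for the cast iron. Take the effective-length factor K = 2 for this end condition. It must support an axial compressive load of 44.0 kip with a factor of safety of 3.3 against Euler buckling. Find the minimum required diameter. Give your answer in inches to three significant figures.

d ≈ 6.58 in

Required P_cr = n·P = 3.3 × 44.0 = 145.2 kip
L_e = K·L = 2 × 189 = 378.0 in
Required I = P_cr·L_e²/(π²E) = 1.452×10^5 × 378.0² / (π² × 2.29×10^7) = 91.79 in⁴
Solid circle: I = πd⁴/64  ⇒  d = (64I/π)^(1/4) = (64×91.79/π)^(1/4) = 6.58 in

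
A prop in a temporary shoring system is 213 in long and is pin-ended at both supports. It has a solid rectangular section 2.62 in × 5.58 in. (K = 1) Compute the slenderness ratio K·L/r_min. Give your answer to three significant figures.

λ ≈ 282

For a rectangle r_min = b/√12 = 2.62/√12 = 0.7563 in
L_e = K·L = 1 × 213 = 213.0 in
λ = L_e / r_min = 213.00 / 0.7563 = 282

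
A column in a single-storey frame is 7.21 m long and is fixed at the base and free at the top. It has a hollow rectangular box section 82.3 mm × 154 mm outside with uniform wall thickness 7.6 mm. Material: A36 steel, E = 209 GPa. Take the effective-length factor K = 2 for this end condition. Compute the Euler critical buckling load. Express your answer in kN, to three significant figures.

Inner dimensions: h_i = 154 − 2×7.6 = 138.8 mm, b_i = 82.3 − 2×7.6 = 67.10 mm
Weak-axis I_min = (h_o·b_o³ − h_i·b_i³)/12 with b_o = 82.3, b_i = 67.10 mm (shorter outer/inner sides).
I_min = (154×82.3³ − 138.8×67.10³)/12 = 3.659×10^6 mm⁴
I = 3.659×10^6 mm⁴ = 3.659×10^-6 m⁴
Effective length L_e = K·L = 2 × 7.21 = 14.42 m
P_cr = π²EI / L_e² = π² × 209×10⁹ × 3.659×10^-6 / 14.42² = 3.630×10^4 N

P_cr ≈ 36.3 kN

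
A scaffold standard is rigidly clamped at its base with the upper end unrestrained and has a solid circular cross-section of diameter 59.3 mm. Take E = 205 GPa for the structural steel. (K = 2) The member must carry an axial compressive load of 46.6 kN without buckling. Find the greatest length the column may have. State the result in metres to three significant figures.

I = πd⁴/64 = π×59.3⁴/64 = 6.070×10^5 mm⁴
I = 6.070×10^-7 m⁴
At the buckling limit P_cr = P = 4.660×10^4 N
From P_cr = π²EI/(K·L)²:  L = (1/K)·√(π²EI/P_cr) = (1/2)·√(π²×2.05×10^11×6.070×10^-7/4.660×10^4)
L = 2.57 m

L_max ≈ 2.57 m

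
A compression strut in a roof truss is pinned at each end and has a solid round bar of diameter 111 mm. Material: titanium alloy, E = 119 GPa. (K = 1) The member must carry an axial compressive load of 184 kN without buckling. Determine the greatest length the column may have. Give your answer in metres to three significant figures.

L_max ≈ 6.90 m

I = πd⁴/64 = π×111⁴/64 = 7.452×10^6 mm⁴
I = 7.452×10^-6 m⁴
At the buckling limit P_cr = P = 1.840×10^5 N
From P_cr = π²EI/(K·L)²:  L = (1/K)·√(π²EI/P_cr) = (1/1)·√(π²×1.19×10^11×7.452×10^-6/1.840×10^5)
L = 6.90 m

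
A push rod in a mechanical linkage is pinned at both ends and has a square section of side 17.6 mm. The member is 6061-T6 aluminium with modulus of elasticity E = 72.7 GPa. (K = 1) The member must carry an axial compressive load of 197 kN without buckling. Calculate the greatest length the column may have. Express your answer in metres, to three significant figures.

I = a⁴/12 = 17.6⁴/12 = 7.996×10^3 mm⁴
I = 7.996×10^-9 m⁴
At the buckling limit P_cr = P = 1.970×10^5 N
From P_cr = π²EI/(K·L)²:  L = (1/K)·√(π²EI/P_cr) = (1/1)·√(π²×7.27×10^10×7.996×10^-9/1.970×10^5)
L = 0.171 m

L_max ≈ 0.171 m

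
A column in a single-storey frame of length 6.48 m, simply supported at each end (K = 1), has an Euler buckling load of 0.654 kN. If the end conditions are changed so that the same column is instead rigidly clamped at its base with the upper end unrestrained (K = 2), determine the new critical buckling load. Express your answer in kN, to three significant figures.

P_cr ∝ 1/K², so P_cr,new = P_cr,old × (K_old/K_new)² = 0.654 × (1/2)²
= 0.654 × 0.2500 = 0.164 kN

P_cr ≈ 0.164 kN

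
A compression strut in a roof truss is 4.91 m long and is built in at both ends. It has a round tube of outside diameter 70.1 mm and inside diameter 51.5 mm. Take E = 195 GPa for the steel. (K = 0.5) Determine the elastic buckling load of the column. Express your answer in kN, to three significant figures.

P_cr ≈ 268 kN

d_o = 70.1 mm, d_i = 51.5 mm
I = π(d_o⁴ − d_i⁴)/64 = π(70.1⁴ − 51.50⁴)/64 = 8.400×10^5 mm⁴
I = 8.400×10^5 mm⁴ = 8.400×10^-7 m⁴
Effective length L_e = K·L = 0.5 × 4.91 = 2.455 m
P_cr = π²EI / L_e² = π² × 195×10⁹ × 8.400×10^-7 / 2.455² = 2.682×10^5 N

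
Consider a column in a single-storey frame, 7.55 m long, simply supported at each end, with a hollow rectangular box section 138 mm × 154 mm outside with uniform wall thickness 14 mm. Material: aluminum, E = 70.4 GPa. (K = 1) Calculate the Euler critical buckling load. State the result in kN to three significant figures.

P_cr ≈ 241 kN

Inner dimensions: h_i = 154 − 2×14 = 126.0 mm, b_i = 138 − 2×14 = 110.0 mm
Weak-axis I_min = (h_o·b_o³ − h_i·b_i³)/12 with b_o = 138, b_i = 110.0 mm (shorter outer/inner sides).
I_min = (154×138³ − 126.0×110.0³)/12 = 1.975×10^7 mm⁴
I = 1.975×10^7 mm⁴ = 1.975×10^-5 m⁴
Effective length L_e = K·L = 1 × 7.55 = 7.550 m
P_cr = π²EI / L_e² = π² × 70.4×10⁹ × 1.975×10^-5 / 7.550² = 2.408×10^5 N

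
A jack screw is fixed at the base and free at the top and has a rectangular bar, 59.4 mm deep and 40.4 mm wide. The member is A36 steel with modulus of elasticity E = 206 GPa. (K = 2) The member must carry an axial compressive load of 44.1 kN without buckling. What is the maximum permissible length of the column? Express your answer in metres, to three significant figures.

Buckling occurs about the weak axis: I_min = h·b³/12 with b = 40.4 mm (the shorter side).
I_min = 59.4×40.4³/12 = 3.264×10^5 mm⁴
I = 3.264×10^-7 m⁴
At the buckling limit P_cr = P = 4.410×10^4 N
From P_cr = π²EI/(K·L)²:  L = (1/K)·√(π²EI/P_cr) = (1/2)·√(π²×2.06×10^11×3.264×10^-7/4.410×10^4)
L = 1.94 m

L_max ≈ 1.94 m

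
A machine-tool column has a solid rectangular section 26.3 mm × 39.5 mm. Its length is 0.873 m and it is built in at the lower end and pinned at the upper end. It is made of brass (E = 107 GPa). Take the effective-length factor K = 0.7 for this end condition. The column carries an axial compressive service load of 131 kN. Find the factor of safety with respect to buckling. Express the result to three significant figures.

n ≈ 1.29

Buckling occurs about the weak axis: I_min = h·b³/12 with b = 26.3 mm (the shorter side).
I_min = 39.5×26.3³/12 = 5.988×10^4 mm⁴
I = 5.988×10^4 mm⁴ = 5.988×10^-8 m⁴
Effective length L_e = K·L = 0.7 × 0.873 = 0.6111 m
P_cr = π²EI / L_e² = π² × 107×10⁹ × 5.988×10^-8 / 0.6111² = 1.693×10^5 N
Factor of safety n = P_cr / P = 169.33 / 131 = 1.29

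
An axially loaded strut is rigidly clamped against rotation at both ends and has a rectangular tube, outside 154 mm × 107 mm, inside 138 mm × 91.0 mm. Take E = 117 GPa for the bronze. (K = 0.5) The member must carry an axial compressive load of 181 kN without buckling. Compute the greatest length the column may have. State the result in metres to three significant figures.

L_max ≈ 13.4 m

Weak-axis I_min = (h_o·b_o³ − h_i·b_i³)/12 with b_o = 107, b_i = 91.00 mm (shorter outer/inner sides).
I_min = (154×107³ − 138.0×91.00³)/12 = 7.055×10^6 mm⁴
I = 7.055×10^-6 m⁴
At the buckling limit P_cr = P = 1.810×10^5 N
From P_cr = π²EI/(K·L)²:  L = (1/K)·√(π²EI/P_cr) = (1/0.5)·√(π²×1.17×10^11×7.055×10^-6/1.810×10^5)
L = 13.4 m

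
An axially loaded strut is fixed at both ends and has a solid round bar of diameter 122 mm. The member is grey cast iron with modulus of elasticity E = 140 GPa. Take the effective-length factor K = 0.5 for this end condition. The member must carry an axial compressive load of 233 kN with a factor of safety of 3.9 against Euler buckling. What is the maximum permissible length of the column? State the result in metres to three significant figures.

I = πd⁴/64 = π×122⁴/64 = 1.087×10^7 mm⁴
I = 1.087×10^-5 m⁴
Required critical load P_cr = n·P = 3.9 × 233 = 908.7 kN = 9.087×10^5 N
From P_cr = π²EI/(K·L)²:  L = (1/K)·√(π²EI/P_cr) = (1/0.5)·√(π²×1.40×10^11×1.087×10^-5/9.087×10^5)
L = 8.13 m

L_max ≈ 8.13 m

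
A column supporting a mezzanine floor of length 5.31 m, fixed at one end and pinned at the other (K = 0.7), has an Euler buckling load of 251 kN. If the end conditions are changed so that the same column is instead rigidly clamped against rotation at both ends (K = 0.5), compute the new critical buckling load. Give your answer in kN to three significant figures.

P_cr ≈ 492 kN

P_cr ∝ 1/K², so P_cr,new = P_cr,old × (K_old/K_new)² = 251 × (0.7/0.5)²
= 251 × 1.960 = 492 kN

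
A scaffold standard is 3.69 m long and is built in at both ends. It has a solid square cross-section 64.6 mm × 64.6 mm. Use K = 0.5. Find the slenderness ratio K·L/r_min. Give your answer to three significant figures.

I = a⁴/12 = 64.6⁴/12 = 1.451×10^6 mm⁴
A = 4.173×10^3 mm²;  r_min = √(I/A) = √(1.451×10^6/4.173×10^3) = 18.65 mm
L_e = K·L = 0.5 × 3.69 m = 1.845 m = 1845.0 mm
λ = L_e / r_min = 1845.0 / 18.65 = 98.9

λ ≈ 98.9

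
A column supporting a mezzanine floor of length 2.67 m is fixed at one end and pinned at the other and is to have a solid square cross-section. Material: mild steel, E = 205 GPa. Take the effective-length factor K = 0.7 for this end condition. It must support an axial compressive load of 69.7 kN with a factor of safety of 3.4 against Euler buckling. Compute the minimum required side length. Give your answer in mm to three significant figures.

a ≈ 47.1 mm

Required P_cr = n·P = 3.4 × 69.7 = 237.0 kN
L_e = K·L = 0.7 × 2.67 = 1.869 m
Required I = P_cr·L_e²/(π²E) = 2.370×10^5 × 1.869² / (π² × 2.05×10^11) = 4.091×10^-7 m⁴
I_req = 4.091×10^5 mm⁴
Solid square: I = a⁴/12  ⇒  a = (12I)^(1/4) = (12×4.091×10^5)^(1/4) = 47.1 mm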